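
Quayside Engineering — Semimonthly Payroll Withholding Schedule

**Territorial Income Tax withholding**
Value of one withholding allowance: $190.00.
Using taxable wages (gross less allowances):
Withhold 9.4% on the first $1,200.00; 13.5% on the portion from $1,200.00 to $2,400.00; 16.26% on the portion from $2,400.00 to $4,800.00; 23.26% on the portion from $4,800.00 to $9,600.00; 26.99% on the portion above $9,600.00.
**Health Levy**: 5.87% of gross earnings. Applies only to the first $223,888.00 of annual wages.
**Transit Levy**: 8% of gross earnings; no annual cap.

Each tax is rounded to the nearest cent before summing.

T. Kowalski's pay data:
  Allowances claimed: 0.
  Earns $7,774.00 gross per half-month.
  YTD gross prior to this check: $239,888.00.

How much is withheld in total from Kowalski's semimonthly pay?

$1,978.71

Territorial Income Tax: taxable = $7,774.00
  $665.04 + 23.26% × ($7,774.00 − $4,800.00) = $665.04 + 23.26% × $2,974.00 = $1,356.79
Health Levy: YTD $239,888.00 ≥ cap $223,888.00 → $0.00
Transit Levy: 8% × $7,774.00 = $621.92
Total: $1,356.79 + $0.00 + $621.92 = $1,978.71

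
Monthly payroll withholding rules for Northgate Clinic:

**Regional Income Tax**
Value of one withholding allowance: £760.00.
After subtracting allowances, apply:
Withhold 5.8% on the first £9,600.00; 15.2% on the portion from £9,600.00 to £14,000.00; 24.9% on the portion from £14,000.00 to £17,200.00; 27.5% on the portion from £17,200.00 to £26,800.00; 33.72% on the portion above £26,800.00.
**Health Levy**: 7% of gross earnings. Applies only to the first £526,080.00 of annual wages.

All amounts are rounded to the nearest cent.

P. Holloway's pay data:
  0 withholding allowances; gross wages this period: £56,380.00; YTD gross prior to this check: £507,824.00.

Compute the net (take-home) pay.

£40,465.30

Regional Income Tax: taxable = £56,380.00
  £4,662.40 + 33.72% × (£56,380.00 − £26,800.00) = £4,662.40 + 33.72% × £29,580.00 = £14,636.78
Health Levy: cap £526,080.00 − YTD £507,824.00 = £18,256.00 subject; 7% × £18,256.00 = £1,277.92
Total withheld: £14,636.78 + £1,277.92 = £15,914.70
Net pay: £56,380.00 − £15,914.70 = £40,465.30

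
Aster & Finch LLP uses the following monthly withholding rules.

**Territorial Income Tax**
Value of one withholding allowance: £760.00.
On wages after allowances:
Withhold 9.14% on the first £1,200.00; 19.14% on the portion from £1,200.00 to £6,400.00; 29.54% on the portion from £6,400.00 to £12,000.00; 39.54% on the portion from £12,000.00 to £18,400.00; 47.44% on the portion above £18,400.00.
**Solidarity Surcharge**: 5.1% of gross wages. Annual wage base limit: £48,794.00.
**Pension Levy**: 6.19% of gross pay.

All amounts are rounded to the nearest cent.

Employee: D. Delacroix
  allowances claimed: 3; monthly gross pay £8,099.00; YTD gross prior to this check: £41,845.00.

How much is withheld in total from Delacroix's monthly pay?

£1,849.49

Territorial Income Tax: taxable = £8,099.00 − 3×£760.00 = £5,819.00
  £109.68 + 19.14% × (£5,819.00 − £1,200.00) = £109.68 + 19.14% × £4,619.00 = £993.76
Solidarity Surcharge: cap £48,794.00 − YTD £41,845.00 = £6,949.00 subject; 5.1% × £6,949.00 = £354.40
Pension Levy: 6.19% × £8,099.00 = £501.33
Total: £993.76 + £354.40 + £501.33 = £1,849.49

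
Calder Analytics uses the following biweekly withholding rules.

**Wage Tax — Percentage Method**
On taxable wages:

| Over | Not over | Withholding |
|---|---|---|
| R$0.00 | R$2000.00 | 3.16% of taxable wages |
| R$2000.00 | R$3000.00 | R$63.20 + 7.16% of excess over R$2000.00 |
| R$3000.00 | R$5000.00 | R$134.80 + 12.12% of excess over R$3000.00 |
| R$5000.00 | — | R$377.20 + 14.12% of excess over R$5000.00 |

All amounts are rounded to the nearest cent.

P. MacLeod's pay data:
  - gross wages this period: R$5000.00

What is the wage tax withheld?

R$377.20

Wage Tax: taxable = R$5000.00
  R$134.80 + 12.12% × (R$5000.00 − R$3000.00) = R$134.80 + 12.12% × R$2000.00 = R$377.20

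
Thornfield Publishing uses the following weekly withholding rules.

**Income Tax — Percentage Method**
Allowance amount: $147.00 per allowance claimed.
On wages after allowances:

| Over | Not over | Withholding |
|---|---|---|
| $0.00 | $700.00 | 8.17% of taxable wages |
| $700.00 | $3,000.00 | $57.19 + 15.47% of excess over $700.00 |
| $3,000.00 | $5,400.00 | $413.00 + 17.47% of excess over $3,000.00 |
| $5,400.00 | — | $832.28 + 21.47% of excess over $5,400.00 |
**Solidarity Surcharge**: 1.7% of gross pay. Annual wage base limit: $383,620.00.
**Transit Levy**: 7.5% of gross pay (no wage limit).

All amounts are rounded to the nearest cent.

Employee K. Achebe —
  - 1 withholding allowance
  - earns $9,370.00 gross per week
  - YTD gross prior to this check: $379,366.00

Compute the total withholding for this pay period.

$2,428.15

Income Tax: taxable = $9,370.00 − 1×$147.00 = $9,223.00
  $832.28 + 21.47% × ($9,223.00 − $5,400.00) = $832.28 + 21.47% × $3,823.00 = $1,653.08
Solidarity Surcharge: cap $383,620.00 − YTD $379,366.00 = $4,254.00 subject; 1.7% × $4,254.00 = $72.32
Transit Levy: 7.5% × $9,370.00 = $702.75
Total: $1,653.08 + $72.32 + $702.75 = $2,428.15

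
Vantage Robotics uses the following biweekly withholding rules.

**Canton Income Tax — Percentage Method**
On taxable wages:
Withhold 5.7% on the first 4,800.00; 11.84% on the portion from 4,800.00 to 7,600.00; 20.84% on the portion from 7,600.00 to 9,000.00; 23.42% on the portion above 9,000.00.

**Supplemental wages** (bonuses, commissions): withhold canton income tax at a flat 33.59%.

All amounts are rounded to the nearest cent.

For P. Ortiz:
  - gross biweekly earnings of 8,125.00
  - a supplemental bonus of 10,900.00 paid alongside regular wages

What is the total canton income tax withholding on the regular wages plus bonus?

4,375.84

Canton Income Tax: taxable = 8,125.00
  605.12 + 20.84% × (8,125.00 − 7,600.00) = 605.12 + 20.84% × 525.00 = 714.53
Supplemental (33.59% flat on bonus): 33.59% × 10,900.00 = 3,661.31
Total canton income tax: 714.53 + 3,661.31 = 4,375.84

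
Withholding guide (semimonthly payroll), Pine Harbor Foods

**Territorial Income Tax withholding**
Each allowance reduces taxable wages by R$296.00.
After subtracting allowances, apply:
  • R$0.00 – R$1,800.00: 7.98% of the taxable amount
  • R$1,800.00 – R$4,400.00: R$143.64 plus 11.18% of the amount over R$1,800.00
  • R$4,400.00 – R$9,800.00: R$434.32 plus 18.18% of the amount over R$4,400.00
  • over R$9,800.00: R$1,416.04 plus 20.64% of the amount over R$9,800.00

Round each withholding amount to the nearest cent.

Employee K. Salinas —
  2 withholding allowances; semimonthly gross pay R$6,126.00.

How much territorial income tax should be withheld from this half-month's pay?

Territorial Income Tax: taxable = R$6,126.00 − 2×R$296.00 = R$5,534.00
  R$434.32 + 18.18% × (R$5,534.00 − R$4,400.00) = R$434.32 + 18.18% × R$1,134.00 = R$640.48

R$640.48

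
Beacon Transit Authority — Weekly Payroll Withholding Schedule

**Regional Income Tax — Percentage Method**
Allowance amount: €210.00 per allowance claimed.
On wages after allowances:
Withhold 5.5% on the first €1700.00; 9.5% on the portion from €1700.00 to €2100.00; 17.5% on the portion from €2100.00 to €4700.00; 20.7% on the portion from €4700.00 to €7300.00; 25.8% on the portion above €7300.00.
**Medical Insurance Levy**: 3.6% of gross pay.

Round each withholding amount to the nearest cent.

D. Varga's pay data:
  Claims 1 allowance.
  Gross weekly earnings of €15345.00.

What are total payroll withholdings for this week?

Regional Income Tax: taxable = €15345.00 − 1×€210.00 = €15135.00
  €1124.70 + 25.8% × (€15135.00 − €7300.00) = €1124.70 + 25.8% × €7835.00 = €3146.13
Medical Insurance Levy: 3.6% × €15345.00 = €552.42
Total: €3146.13 + €552.42 = €3698.55

€3698.55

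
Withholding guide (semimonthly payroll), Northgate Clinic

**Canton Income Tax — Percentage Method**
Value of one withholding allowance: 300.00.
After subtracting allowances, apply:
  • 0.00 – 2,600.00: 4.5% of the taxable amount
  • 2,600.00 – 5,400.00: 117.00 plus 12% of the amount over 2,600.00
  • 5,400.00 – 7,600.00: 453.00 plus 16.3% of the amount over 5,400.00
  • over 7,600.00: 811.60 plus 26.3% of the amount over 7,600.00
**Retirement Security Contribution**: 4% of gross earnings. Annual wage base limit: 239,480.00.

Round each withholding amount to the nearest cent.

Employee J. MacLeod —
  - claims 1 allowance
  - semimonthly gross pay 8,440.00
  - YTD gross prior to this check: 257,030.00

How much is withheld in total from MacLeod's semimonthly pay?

953.62

Canton Income Tax: taxable = 8,440.00 − 1×300.00 = 8,140.00
  811.60 + 26.3% × (8,140.00 − 7,600.00) = 811.60 + 26.3% × 540.00 = 953.62
Retirement Security Contribution: YTD 257,030.00 ≥ cap 239,480.00 → 0.00
Total: 953.62 + 0.00 = 953.62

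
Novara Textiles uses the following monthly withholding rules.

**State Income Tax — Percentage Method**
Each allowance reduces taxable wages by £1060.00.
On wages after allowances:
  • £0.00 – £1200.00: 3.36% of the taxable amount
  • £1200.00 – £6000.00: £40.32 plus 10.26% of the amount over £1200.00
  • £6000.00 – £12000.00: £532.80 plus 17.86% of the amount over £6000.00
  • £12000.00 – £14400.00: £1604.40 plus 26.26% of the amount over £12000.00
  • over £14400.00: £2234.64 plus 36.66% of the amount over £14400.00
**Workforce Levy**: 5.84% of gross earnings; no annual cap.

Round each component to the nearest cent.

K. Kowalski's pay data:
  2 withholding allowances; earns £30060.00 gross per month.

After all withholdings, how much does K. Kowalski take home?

£21106.10

State Income Tax: taxable = £30060.00 − 2×£1060.00 = £27940.00
  £2234.64 + 36.66% × (£27940.00 − £14400.00) = £2234.64 + 36.66% × £13540.00 = £7198.40
Workforce Levy: 5.84% × £30060.00 = £1755.50
Total withheld: £7198.40 + £1755.50 = £8953.90
Net pay: £30060.00 − £8953.90 = £21106.10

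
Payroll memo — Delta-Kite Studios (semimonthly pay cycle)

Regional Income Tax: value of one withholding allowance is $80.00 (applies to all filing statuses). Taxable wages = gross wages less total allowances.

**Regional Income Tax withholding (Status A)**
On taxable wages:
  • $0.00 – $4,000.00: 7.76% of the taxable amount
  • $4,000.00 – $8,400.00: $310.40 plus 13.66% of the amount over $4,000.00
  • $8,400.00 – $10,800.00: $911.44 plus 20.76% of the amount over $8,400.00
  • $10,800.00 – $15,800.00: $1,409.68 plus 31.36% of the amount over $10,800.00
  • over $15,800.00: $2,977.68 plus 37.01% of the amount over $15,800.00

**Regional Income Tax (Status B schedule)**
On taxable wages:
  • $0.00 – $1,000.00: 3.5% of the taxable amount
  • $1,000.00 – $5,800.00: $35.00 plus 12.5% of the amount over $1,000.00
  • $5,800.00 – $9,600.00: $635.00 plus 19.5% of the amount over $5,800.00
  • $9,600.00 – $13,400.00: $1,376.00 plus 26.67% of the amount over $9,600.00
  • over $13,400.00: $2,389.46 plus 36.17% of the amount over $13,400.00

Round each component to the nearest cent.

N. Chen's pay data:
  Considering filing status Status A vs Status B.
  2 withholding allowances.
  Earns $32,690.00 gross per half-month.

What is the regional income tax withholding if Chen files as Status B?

Regional Income Tax (Status B): taxable = $32,690.00 − 2×$80.00 = $32,530.00
  $2,389.46 + 36.17% × ($32,530.00 − $13,400.00) = $2,389.46 + 36.17% × $19,130.00 = $9,308.78

$9,308.78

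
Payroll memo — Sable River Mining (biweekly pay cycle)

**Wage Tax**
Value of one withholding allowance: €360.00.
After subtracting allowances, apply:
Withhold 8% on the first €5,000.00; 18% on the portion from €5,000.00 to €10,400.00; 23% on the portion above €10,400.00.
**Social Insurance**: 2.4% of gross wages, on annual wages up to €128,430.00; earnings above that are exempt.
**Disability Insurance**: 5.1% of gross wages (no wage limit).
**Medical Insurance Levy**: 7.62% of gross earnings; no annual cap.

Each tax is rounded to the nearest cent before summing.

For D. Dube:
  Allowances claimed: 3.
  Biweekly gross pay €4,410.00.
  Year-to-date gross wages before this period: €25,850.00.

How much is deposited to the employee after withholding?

Wage Tax: taxable = €4,410.00 − 3×€360.00 = €3,330.00
  8% × €3,330.00 = €266.40
Social Insurance: 2.4% × €4,410.00 = €105.84
Disability Insurance: 5.1% × €4,410.00 = €224.91
Medical Insurance Levy: 7.62% × €4,410.00 = €336.04
Total withheld: €266.40 + €105.84 + €224.91 + €336.04 = €933.19
Net pay: €4,410.00 − €933.19 = €3,476.81

€3,476.81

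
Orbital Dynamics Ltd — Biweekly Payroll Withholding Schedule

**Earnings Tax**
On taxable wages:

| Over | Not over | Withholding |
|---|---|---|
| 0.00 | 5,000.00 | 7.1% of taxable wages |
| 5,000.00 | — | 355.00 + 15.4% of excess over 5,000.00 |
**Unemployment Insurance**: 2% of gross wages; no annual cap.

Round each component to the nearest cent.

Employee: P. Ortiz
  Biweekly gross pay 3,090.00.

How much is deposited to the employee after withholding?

2,808.81

Earnings Tax: taxable = 3,090.00
  7.1% × 3,090.00 = 219.39
Unemployment Insurance: 2% × 3,090.00 = 61.80
Total withheld: 219.39 + 61.80 = 281.19
Net pay: 3,090.00 − 281.19 = 2,808.81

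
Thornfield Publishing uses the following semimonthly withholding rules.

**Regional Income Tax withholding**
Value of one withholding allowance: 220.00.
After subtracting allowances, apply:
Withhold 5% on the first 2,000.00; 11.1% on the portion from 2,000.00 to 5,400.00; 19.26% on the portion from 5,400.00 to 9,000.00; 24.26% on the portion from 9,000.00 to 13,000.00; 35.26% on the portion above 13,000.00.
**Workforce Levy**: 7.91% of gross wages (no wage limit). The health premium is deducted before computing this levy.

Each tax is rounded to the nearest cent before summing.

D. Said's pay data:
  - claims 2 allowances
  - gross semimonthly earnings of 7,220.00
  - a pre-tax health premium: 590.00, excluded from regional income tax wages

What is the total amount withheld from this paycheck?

Regional Income Tax: taxable = 7,220.00 − 590.00 − 2×220.00 = 6,190.00
  477.40 + 19.26% × (6,190.00 − 5,400.00) = 477.40 + 19.26% × 790.00 = 629.55
Workforce Levy: 7.91% × 6,630.00 = 524.43
Total: 629.55 + 524.43 = 1,153.98

1,153.98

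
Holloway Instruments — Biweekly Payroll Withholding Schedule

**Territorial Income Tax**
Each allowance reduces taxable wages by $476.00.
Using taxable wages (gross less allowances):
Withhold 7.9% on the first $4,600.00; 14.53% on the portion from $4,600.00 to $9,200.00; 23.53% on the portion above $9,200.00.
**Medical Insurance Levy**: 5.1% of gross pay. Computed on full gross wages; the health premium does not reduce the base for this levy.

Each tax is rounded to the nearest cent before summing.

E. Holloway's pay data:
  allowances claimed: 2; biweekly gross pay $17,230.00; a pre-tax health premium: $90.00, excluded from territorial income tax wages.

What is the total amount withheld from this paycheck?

Territorial Income Tax: taxable = $17,230.00 − $90.00 − 2×$476.00 = $16,188.00
  $1,031.78 + 23.53% × ($16,188.00 − $9,200.00) = $1,031.78 + 23.53% × $6,988.00 = $2,676.06
Medical Insurance Levy: 5.1% × $17,230.00 = $878.73
Total: $2,676.06 + $878.73 = $3,554.79

$3,554.79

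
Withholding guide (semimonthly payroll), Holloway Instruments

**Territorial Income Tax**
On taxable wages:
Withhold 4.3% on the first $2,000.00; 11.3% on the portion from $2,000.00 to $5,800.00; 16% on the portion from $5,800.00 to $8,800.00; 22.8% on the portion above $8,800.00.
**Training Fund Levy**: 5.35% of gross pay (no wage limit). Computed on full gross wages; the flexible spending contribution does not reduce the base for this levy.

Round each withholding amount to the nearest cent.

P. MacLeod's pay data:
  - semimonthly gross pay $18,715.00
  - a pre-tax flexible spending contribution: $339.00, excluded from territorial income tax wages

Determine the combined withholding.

Territorial Income Tax: taxable = $18,715.00 − $339.00 = $18,376.00
  $995.40 + 22.8% × ($18,376.00 − $8,800.00) = $995.40 + 22.8% × $9,576.00 = $3,178.73
Training Fund Levy: 5.35% × $18,715.00 = $1,001.25
Total: $3,178.73 + $1,001.25 = $4,179.98

$4,179.98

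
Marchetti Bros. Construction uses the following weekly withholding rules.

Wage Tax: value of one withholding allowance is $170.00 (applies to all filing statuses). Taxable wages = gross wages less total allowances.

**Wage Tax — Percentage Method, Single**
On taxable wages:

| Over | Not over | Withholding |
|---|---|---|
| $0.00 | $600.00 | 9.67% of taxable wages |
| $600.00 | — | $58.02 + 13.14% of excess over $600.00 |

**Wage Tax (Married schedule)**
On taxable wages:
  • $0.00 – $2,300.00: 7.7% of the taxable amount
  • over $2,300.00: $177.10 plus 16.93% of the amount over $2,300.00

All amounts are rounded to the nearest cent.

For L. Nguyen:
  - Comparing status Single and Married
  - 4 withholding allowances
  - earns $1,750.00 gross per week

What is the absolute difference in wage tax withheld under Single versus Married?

$37.39

Wage Tax (Single): taxable = $1,750.00 − 4×$170.00 = $1,070.00
  $58.02 + 13.14% × ($1,070.00 − $600.00) = $58.02 + 13.14% × $470.00 = $119.78
Wage Tax (Married): taxable = $1,750.00 − 4×$170.00 = $1,070.00
  7.7% × $1,070.00 = $82.39
Difference: |$119.78 − $82.39| = $37.39 (higher under Single)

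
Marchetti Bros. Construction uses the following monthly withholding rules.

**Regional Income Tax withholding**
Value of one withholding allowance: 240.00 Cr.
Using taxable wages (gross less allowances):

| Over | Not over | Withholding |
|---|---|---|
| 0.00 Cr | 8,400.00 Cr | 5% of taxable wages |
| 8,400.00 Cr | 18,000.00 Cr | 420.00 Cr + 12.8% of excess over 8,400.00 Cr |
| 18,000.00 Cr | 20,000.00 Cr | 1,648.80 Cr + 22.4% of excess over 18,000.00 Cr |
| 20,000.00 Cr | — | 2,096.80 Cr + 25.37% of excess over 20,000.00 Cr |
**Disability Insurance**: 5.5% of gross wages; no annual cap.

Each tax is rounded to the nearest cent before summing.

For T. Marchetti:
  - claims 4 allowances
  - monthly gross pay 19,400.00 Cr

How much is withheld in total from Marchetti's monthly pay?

2,814.36 Cr

Regional Income Tax: taxable = 19,400.00 Cr − 4×240.00 Cr = 18,440.00 Cr
  1,648.80 Cr + 22.4% × (18,440.00 Cr − 18,000.00 Cr) = 1,648.80 Cr + 22.4% × 440.00 Cr = 1,747.36 Cr
Disability Insurance: 5.5% × 19,400.00 Cr = 1,067.00 Cr
Total: 1,747.36 Cr + 1,067.00 Cr = 2,814.36 Cr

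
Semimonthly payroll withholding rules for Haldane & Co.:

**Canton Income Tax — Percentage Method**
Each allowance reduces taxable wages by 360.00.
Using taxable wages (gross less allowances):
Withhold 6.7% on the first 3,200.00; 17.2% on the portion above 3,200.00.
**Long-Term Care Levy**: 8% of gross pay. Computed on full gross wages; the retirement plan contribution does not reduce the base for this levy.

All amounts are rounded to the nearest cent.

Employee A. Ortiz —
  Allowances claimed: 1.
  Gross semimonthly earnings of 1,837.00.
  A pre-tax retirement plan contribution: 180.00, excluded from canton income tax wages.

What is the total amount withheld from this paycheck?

Canton Income Tax: taxable = 1,837.00 − 180.00 − 1×360.00 = 1,297.00
  6.7% × 1,297.00 = 86.90
Long-Term Care Levy: 8% × 1,837.00 = 146.96
Total: 86.90 + 146.96 = 233.86

233.86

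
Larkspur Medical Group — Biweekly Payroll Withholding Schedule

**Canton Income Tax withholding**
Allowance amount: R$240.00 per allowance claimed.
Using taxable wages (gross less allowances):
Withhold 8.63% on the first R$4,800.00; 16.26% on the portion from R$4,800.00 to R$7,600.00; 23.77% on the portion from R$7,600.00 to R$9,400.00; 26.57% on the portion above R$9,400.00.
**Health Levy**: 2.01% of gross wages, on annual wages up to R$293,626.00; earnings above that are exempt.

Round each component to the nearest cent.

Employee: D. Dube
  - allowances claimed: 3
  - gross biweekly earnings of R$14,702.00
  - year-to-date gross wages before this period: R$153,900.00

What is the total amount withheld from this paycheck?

Canton Income Tax: taxable = R$14,702.00 − 3×R$240.00 = R$13,982.00
  R$1,297.38 + 26.57% × (R$13,982.00 − R$9,400.00) = R$1,297.38 + 26.57% × R$4,582.00 = R$2,514.82
Health Levy: 2.01% × R$14,702.00 = R$295.51
Total: R$2,514.82 + R$295.51 = R$2,810.33

R$2,810.33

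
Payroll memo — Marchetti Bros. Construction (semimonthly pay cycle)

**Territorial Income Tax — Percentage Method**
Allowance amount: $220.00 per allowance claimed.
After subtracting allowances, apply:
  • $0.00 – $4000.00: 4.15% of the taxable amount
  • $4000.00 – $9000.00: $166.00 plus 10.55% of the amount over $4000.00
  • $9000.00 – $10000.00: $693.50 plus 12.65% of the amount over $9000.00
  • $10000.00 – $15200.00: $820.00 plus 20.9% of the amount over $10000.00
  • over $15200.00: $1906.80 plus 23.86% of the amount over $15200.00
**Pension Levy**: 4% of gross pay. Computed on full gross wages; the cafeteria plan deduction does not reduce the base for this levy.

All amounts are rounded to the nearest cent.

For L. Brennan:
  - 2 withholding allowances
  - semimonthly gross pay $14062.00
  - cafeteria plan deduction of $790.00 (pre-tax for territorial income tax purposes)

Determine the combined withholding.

$1974.37

Territorial Income Tax: taxable = $14062.00 − $790.00 − 2×$220.00 = $12832.00
  $820.00 + 20.9% × ($12832.00 − $10000.00) = $820.00 + 20.9% × $2832.00 = $1411.89
Pension Levy: 4% × $14062.00 = $562.48
Total: $1411.89 + $562.48 = $1974.37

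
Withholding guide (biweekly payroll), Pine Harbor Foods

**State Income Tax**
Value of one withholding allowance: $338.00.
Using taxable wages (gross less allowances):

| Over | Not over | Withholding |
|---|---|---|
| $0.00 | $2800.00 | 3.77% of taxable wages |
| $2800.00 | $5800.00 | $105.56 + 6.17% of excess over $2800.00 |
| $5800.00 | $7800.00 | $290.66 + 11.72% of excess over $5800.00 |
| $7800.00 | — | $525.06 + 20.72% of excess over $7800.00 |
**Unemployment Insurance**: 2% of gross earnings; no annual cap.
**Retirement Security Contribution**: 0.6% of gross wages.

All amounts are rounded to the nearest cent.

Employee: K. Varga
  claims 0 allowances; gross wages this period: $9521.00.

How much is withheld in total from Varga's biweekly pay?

State Income Tax: taxable = $9521.00
  $525.06 + 20.72% × ($9521.00 − $7800.00) = $525.06 + 20.72% × $1721.00 = $881.65
Unemployment Insurance: 2% × $9521.00 = $190.42
Retirement Security Contribution: 0.6% × $9521.00 = $57.13
Total: $881.65 + $190.42 + $57.13 = $1129.20

$1129.20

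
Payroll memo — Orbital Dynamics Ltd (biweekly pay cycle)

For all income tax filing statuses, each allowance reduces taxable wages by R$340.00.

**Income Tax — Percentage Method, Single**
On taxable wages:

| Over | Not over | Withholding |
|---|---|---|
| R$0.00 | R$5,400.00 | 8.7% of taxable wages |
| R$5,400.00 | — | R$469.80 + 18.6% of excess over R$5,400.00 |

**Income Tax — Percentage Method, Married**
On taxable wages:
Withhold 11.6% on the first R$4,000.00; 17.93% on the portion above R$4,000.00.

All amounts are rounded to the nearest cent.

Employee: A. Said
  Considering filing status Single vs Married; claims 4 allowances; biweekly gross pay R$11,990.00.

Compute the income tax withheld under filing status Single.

Income Tax (Single): taxable = R$11,990.00 − 4×R$340.00 = R$10,630.00
  R$469.80 + 18.6% × (R$10,630.00 − R$5,400.00) = R$469.80 + 18.6% × R$5,230.00 = R$1,442.58

R$1,442.58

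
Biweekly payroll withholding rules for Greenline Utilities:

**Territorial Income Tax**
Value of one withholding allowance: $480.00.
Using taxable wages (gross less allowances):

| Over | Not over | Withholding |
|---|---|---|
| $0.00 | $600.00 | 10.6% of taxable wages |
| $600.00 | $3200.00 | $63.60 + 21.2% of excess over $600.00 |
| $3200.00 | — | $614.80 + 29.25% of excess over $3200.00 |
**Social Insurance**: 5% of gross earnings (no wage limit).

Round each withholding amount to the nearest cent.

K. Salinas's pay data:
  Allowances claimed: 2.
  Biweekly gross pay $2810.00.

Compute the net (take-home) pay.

$2340.90

Territorial Income Tax: taxable = $2810.00 − 2×$480.00 = $1850.00
  $63.60 + 21.2% × ($1850.00 − $600.00) = $63.60 + 21.2% × $1250.00 = $328.60
Social Insurance: 5% × $2810.00 = $140.50
Total withheld: $328.60 + $140.50 = $469.10
Net pay: $2810.00 − $469.10 = $2340.90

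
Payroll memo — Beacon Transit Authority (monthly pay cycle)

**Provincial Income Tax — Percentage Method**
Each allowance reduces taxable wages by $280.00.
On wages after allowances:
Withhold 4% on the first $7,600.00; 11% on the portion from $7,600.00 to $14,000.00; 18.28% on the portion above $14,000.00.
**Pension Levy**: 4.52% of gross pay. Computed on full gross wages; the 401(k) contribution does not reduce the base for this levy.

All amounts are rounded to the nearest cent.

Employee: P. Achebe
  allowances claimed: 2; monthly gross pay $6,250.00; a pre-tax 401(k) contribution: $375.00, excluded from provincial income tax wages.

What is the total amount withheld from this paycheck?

Provincial Income Tax: taxable = $6,250.00 − $375.00 − 2×$280.00 = $5,315.00
  4% × $5,315.00 = $212.60
Pension Levy: 4.52% × $6,250.00 = $282.50
Total: $212.60 + $282.50 = $495.10

$495.10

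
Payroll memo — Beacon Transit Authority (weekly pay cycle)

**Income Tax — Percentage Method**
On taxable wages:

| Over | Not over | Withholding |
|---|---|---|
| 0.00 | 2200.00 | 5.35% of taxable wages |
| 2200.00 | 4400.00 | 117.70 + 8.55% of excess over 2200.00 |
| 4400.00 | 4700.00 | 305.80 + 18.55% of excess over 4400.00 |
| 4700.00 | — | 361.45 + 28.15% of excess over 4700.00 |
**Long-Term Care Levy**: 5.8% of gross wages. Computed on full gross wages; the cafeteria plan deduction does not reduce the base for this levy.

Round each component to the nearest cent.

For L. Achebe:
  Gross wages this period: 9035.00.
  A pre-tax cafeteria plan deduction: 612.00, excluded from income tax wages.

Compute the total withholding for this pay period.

1933.50

Income Tax: taxable = 9035.00 − 612.00 = 8423.00
  361.45 + 28.15% × (8423.00 − 4700.00) = 361.45 + 28.15% × 3723.00 = 1409.47
Long-Term Care Levy: 5.8% × 9035.00 = 524.03
Total: 1409.47 + 524.03 = 1933.50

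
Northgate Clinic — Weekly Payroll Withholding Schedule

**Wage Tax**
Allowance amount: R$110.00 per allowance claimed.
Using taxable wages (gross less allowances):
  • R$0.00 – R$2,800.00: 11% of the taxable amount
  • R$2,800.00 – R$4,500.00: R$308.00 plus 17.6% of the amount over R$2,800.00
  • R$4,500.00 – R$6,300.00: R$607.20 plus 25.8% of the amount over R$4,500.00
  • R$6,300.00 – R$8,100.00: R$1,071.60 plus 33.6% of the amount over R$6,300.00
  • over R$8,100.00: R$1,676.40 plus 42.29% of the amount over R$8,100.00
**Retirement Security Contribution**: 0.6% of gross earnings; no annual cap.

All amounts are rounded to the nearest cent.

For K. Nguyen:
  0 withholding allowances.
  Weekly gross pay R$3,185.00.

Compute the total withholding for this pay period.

R$394.87

Wage Tax: taxable = R$3,185.00
  R$308.00 + 17.6% × (R$3,185.00 − R$2,800.00) = R$308.00 + 17.6% × R$385.00 = R$375.76
Retirement Security Contribution: 0.6% × R$3,185.00 = R$19.11
Total: R$375.76 + R$19.11 = R$394.87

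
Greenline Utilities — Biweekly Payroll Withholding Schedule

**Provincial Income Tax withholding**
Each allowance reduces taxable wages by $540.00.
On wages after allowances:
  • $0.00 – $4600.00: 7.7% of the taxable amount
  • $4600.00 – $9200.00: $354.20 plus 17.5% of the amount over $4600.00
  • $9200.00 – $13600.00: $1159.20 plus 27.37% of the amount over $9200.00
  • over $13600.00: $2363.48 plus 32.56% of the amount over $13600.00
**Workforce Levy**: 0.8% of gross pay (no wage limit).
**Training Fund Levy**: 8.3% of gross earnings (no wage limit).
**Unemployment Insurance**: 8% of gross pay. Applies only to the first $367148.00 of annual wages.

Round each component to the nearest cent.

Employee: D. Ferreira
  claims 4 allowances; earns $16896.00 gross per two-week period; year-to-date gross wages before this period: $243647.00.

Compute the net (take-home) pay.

Provincial Income Tax: taxable = $16896.00 − 4×$540.00 = $14736.00
  $2363.48 + 32.56% × ($14736.00 − $13600.00) = $2363.48 + 32.56% × $1136.00 = $2733.36
Workforce Levy: 0.8% × $16896.00 = $135.17
Training Fund Levy: 8.3% × $16896.00 = $1402.37
Unemployment Insurance: 8% × $16896.00 = $1351.68
Total withheld: $2733.36 + $135.17 + $1402.37 + $1351.68 = $5622.58
Net pay: $16896.00 − $5622.58 = $11273.42

$11273.42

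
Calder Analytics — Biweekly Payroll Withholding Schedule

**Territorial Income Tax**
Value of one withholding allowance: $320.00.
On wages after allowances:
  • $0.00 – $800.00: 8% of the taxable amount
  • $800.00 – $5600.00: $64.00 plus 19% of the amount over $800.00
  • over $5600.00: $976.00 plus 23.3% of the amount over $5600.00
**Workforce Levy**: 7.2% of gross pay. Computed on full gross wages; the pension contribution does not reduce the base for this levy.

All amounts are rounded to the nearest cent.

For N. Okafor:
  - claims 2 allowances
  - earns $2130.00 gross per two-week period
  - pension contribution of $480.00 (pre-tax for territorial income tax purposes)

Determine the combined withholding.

$257.26

Territorial Income Tax: taxable = $2130.00 − $480.00 − 2×$320.00 = $1010.00
  $64.00 + 19% × ($1010.00 − $800.00) = $64.00 + 19% × $210.00 = $103.90
Workforce Levy: 7.2% × $2130.00 = $153.36
Total: $103.90 + $153.36 = $257.26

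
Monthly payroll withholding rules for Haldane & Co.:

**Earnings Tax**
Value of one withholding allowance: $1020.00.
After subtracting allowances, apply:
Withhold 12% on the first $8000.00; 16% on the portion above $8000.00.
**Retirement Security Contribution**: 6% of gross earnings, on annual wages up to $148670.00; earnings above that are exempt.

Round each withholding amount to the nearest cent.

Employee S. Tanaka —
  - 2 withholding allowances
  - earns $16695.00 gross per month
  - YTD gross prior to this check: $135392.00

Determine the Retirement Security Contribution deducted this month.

Retirement Security Contribution: cap $148670.00 − YTD $135392.00 = $13278.00 subject; 6% × $13278.00 = $796.68

$796.68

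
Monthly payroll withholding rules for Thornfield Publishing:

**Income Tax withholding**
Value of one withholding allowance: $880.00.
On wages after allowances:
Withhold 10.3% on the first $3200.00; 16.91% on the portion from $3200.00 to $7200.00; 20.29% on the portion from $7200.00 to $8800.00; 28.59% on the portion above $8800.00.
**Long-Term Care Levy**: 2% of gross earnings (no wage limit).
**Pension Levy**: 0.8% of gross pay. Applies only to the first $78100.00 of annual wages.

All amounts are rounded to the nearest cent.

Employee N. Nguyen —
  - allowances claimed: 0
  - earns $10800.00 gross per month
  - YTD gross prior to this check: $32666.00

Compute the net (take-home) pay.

$8595.16

Income Tax: taxable = $10800.00
  $1330.64 + 28.59% × ($10800.00 − $8800.00) = $1330.64 + 28.59% × $2000.00 = $1902.44
Long-Term Care Levy: 2% × $10800.00 = $216.00
Pension Levy: 0.8% × $10800.00 = $86.40
Total withheld: $1902.44 + $216.00 + $86.40 = $2204.84
Net pay: $10800.00 − $2204.84 = $8595.16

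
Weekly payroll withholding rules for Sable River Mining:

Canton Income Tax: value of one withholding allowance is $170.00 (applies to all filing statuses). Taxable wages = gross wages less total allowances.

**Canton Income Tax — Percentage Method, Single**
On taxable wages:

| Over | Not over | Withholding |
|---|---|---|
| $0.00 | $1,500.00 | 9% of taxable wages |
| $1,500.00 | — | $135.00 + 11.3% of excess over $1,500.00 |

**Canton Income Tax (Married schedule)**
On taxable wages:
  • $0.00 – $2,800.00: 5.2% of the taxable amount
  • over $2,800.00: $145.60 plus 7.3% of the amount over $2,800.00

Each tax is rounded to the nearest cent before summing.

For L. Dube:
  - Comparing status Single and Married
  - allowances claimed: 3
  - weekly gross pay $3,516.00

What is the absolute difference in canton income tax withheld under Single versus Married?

$144.54

Canton Income Tax (Single): taxable = $3,516.00 − 3×$170.00 = $3,006.00
  $135.00 + 11.3% × ($3,006.00 − $1,500.00) = $135.00 + 11.3% × $1,506.00 = $305.18
Canton Income Tax (Married): taxable = $3,516.00 − 3×$170.00 = $3,006.00
  $145.60 + 7.3% × ($3,006.00 − $2,800.00) = $145.60 + 7.3% × $206.00 = $160.64
Difference: |$305.18 − $160.64| = $144.54 (higher under Single)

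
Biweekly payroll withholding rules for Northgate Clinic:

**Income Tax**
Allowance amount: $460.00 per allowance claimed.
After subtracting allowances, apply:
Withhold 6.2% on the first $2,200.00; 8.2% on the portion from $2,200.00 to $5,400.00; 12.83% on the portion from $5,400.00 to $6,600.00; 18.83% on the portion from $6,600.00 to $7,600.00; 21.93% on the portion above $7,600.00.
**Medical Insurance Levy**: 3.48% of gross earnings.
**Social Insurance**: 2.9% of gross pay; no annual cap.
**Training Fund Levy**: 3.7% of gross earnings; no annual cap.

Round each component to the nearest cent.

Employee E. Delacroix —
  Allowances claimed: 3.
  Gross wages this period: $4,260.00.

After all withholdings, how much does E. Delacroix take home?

$3,638.43

Income Tax: taxable = $4,260.00 − 3×$460.00 = $2,880.00
  $136.40 + 8.2% × ($2,880.00 − $2,200.00) = $136.40 + 8.2% × $680.00 = $192.16
Medical Insurance Levy: 3.48% × $4,260.00 = $148.25
Social Insurance: 2.9% × $4,260.00 = $123.54
Training Fund Levy: 3.7% × $4,260.00 = $157.62
Total withheld: $192.16 + $148.25 + $123.54 + $157.62 = $621.57
Net pay: $4,260.00 − $621.57 = $3,638.43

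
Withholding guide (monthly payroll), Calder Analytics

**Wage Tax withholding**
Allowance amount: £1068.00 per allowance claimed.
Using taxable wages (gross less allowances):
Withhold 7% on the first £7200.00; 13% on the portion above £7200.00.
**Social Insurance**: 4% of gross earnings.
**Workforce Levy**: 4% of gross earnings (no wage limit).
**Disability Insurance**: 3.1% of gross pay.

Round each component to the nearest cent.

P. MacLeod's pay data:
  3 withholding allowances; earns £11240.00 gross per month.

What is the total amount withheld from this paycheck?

£1860.32

Wage Tax: taxable = £11240.00 − 3×£1068.00 = £8036.00
  £504.00 + 13% × (£8036.00 − £7200.00) = £504.00 + 13% × £836.00 = £612.68
Social Insurance: 4% × £11240.00 = £449.60
Workforce Levy: 4% × £11240.00 = £449.60
Disability Insurance: 3.1% × £11240.00 = £348.44
Total: £612.68 + £449.60 + £449.60 + £348.44 = £1860.32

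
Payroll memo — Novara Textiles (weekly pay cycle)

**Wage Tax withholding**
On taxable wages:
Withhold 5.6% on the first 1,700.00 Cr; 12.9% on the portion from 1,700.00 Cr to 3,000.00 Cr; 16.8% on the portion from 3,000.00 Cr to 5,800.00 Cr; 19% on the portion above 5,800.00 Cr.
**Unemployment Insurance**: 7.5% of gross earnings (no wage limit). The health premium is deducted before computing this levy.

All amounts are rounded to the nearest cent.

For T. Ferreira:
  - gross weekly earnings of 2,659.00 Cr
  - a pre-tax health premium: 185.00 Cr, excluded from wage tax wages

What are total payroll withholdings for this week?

380.60 Cr

Wage Tax: taxable = 2,659.00 Cr − 185.00 Cr = 2,474.00 Cr
  95.20 Cr + 12.9% × (2,474.00 Cr − 1,700.00 Cr) = 95.20 Cr + 12.9% × 774.00 Cr = 195.05 Cr
Unemployment Insurance: 7.5% × 2,474.00 Cr = 185.55 Cr
Total: 195.05 Cr + 185.55 Cr = 380.60 Cr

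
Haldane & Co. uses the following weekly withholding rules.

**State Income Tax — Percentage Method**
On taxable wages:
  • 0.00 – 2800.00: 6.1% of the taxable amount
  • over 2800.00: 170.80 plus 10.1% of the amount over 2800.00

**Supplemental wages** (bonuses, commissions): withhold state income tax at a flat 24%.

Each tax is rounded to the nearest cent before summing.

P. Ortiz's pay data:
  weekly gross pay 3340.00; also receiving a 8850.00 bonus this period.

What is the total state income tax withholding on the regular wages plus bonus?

2349.34

State Income Tax: taxable = 3340.00
  170.80 + 10.1% × (3340.00 − 2800.00) = 170.80 + 10.1% × 540.00 = 225.34
Supplemental (24% flat on bonus): 24% × 8850.00 = 2124.00
Total state income tax: 225.34 + 2124.00 = 2349.34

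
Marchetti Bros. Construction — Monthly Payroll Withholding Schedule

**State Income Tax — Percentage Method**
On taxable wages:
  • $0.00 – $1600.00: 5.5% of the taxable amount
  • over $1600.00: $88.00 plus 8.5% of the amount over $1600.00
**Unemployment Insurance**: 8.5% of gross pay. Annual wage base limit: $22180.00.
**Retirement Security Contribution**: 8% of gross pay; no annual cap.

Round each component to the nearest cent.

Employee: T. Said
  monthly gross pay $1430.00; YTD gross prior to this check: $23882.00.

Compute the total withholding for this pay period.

$193.05

State Income Tax: taxable = $1430.00
  5.5% × $1430.00 = $78.65
Unemployment Insurance: YTD $23882.00 ≥ cap $22180.00 → $0.00
Retirement Security Contribution: 8% × $1430.00 = $114.40
Total: $78.65 + $0.00 + $114.40 = $193.05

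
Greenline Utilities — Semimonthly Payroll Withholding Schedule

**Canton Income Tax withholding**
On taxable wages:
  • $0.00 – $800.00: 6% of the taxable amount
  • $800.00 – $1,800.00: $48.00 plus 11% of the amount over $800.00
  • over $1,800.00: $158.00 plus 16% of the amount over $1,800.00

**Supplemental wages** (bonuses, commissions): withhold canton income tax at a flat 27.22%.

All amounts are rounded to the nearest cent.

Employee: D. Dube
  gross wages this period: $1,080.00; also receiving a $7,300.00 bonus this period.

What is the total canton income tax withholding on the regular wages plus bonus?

Canton Income Tax: taxable = $1,080.00
  $48.00 + 11% × ($1,080.00 − $800.00) = $48.00 + 11% × $280.00 = $78.80
Supplemental (27.22% flat on bonus): 27.22% × $7,300.00 = $1,987.06
Total canton income tax: $78.80 + $1,987.06 = $2,065.86

$2,065.86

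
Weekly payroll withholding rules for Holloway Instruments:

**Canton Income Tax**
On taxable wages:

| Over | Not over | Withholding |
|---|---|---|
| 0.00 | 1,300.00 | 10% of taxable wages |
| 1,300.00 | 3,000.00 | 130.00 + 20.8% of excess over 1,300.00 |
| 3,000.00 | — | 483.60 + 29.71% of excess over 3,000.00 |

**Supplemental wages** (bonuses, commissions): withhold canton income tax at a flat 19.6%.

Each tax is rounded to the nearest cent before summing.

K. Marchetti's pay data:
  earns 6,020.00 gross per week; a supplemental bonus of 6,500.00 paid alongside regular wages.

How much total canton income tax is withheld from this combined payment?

Canton Income Tax: taxable = 6,020.00
  483.60 + 29.71% × (6,020.00 − 3,000.00) = 483.60 + 29.71% × 3,020.00 = 1,380.84
Supplemental (19.6% flat on bonus): 19.6% × 6,500.00 = 1,274.00
Total canton income tax: 1,380.84 + 1,274.00 = 2,654.84

2,654.84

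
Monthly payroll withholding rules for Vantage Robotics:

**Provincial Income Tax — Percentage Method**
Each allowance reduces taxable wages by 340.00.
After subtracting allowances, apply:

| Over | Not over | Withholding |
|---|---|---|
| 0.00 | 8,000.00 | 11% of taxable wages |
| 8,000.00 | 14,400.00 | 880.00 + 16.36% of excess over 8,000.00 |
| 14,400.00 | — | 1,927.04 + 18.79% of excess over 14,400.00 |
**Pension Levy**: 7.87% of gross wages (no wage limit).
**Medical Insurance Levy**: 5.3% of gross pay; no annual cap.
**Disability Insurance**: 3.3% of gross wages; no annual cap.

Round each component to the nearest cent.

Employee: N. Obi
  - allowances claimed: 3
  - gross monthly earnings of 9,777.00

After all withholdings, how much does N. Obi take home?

Provincial Income Tax: taxable = 9,777.00 − 3×340.00 = 8,757.00
  880.00 + 16.36% × (8,757.00 − 8,000.00) = 880.00 + 16.36% × 757.00 = 1,003.85
Pension Levy: 7.87% × 9,777.00 = 769.45
Medical Insurance Levy: 5.3% × 9,777.00 = 518.18
Disability Insurance: 3.3% × 9,777.00 = 322.64
Total withheld: 1,003.85 + 769.45 + 518.18 + 322.64 = 2,614.12
Net pay: 9,777.00 − 2,614.12 = 7,162.88

7,162.88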